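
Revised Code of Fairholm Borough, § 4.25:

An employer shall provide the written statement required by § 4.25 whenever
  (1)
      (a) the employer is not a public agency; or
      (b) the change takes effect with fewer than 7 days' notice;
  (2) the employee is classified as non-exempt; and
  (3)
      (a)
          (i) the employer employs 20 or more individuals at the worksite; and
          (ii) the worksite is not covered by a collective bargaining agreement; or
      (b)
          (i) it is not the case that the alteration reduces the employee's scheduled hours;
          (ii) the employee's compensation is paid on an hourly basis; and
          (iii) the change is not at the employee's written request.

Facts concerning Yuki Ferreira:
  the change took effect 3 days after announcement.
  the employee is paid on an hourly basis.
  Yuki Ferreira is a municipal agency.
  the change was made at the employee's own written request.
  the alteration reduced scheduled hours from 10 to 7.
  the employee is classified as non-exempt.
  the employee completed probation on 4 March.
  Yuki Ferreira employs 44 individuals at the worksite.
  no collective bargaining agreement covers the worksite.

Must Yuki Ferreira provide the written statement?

Yes — required.

(a) not (public agency) — fails.
(b) < 7 days' notice — satisfied.
So (1) is satisfied (F OR T).
(2) non-exempt — holds.
(i) ≥ 20 at site — satisfied.
(ii) no CBA — holds.
(a) = T AND T = true.
(i) not (hours reduced) — not met.
(ii) hourly-paid — holds.
(iii) not employee-requested — not satisfied.
(b) = F AND T AND F = false.
So (3) is satisfied (T OR F).
So Overall is satisfied (T AND T AND T).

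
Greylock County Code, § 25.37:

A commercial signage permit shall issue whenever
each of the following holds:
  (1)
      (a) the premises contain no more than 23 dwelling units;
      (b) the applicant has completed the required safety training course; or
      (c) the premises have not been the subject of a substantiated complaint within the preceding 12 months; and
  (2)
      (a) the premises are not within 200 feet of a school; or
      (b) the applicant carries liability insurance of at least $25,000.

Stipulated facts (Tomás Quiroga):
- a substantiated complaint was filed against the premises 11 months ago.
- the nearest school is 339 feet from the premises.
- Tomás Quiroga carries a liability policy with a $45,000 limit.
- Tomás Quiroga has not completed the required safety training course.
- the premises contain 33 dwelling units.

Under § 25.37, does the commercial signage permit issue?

(a) ≤ 23 units — not met.
(b) safety training — not satisfied.
(c) no complaint in 12 mo. — not met.
(1) = F OR F OR F = false.
(a) ≥200 ft from school — met.
(b) insurance ≥ $25,000 — satisfied.
So (2) is satisfied (T OR T).
Overall = F AND T = false.

No — denied.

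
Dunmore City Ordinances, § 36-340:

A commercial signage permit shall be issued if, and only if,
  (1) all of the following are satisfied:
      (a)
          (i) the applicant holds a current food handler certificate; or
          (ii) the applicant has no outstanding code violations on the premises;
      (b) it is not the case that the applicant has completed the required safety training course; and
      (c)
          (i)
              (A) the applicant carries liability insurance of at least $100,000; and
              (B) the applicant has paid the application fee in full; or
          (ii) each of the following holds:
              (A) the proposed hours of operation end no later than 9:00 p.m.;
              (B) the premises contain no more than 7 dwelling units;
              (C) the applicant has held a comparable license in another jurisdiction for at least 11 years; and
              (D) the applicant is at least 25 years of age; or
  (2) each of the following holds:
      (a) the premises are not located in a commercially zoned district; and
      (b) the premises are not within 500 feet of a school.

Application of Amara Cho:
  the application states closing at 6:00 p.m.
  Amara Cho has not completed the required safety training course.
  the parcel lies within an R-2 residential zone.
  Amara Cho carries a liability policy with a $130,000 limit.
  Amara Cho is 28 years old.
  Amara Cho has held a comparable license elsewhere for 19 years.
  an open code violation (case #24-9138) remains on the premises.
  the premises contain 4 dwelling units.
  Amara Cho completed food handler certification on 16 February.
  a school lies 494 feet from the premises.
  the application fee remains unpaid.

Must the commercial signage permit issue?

Yes — granted.

(i) food handler cert. — met.
(ii) no code violations — not met.
So (a) is satisfied (T OR F).
(b) not (safety training) — holds.
(A) insurance ≥ $100,000 — satisfied.
(B) fee paid — fails.
So (i) is not satisfied (T AND F).
(A) closes by 9 p.m. — satisfied.
(B) ≤ 7 units — holds.
(C) prior license ≥ 11 yr — satisfied.
(D) age ≥ 25 — holds.
(ii) = T AND T AND T AND T = true.
So (c) is satisfied (F OR T).
So (1) is satisfied (T AND T AND T).
(a) not (commercially zoned) — met.
(b) ≥500 ft from school — fails.
So (2) is not satisfied (T AND F).
Overall: T OR F → true.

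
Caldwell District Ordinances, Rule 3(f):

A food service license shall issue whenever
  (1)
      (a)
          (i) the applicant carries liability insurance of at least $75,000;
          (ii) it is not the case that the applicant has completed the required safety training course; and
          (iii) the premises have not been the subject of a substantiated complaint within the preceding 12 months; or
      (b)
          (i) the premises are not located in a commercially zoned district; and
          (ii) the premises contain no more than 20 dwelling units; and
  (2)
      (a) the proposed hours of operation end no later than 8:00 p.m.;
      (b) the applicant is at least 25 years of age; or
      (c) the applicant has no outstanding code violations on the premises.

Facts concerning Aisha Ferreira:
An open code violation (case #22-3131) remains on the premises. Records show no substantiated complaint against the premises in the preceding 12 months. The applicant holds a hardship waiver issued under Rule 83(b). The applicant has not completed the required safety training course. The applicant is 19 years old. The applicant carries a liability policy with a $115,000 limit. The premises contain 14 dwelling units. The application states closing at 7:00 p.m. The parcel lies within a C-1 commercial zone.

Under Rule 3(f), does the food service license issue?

Yes — granted.

(i) insurance ≥ $75,000 — holds.
(ii) not (safety training) — holds.
(iii) no complaint in 12 mo. — satisfied.
So (a) is satisfied (T AND T AND T).
(i) not (commercially zoned) — not satisfied.
(ii) ≤ 20 units — holds.
So (b) is not satisfied (F AND T).
(1) = T OR F = true.
(a) closes by 8 p.m. — holds.
(b) age ≥ 25 — not satisfied.
(c) no code violations — not satisfied.
(2) = T OR F OR F = true.
So Overall is satisfied (T AND T).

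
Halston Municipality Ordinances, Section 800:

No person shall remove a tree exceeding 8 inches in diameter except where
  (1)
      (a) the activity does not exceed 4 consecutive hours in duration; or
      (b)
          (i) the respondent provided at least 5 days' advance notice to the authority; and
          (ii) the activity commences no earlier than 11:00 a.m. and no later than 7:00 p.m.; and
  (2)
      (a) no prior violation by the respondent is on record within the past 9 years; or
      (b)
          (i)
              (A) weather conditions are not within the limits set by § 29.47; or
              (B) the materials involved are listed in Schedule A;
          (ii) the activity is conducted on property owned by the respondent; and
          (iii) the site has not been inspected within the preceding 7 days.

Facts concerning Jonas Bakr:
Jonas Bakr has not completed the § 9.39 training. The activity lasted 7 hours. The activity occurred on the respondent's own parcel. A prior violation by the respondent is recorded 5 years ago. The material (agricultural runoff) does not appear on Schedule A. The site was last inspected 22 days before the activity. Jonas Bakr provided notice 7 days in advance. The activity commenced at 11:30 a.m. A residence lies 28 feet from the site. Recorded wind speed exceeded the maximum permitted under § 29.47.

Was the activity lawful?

(a) ≤ 4 hrs duration — not satisfied.
(i) ≥5 days' notice — met.
(ii) start within hours — holds.
(b): T AND T → true.
(1): F OR T → true.
(a) no prior violation — fails.
(A) not (weather ok) — met.
(B) Schedule A material — not satisfied.
(i): T OR F → true.
(ii) own property — holds.
(iii) not (site inspected) — holds.
So (b) is satisfied (T AND T AND T).
(2) = F OR T = true.
Overall: T AND T → true.

Yes — lawful.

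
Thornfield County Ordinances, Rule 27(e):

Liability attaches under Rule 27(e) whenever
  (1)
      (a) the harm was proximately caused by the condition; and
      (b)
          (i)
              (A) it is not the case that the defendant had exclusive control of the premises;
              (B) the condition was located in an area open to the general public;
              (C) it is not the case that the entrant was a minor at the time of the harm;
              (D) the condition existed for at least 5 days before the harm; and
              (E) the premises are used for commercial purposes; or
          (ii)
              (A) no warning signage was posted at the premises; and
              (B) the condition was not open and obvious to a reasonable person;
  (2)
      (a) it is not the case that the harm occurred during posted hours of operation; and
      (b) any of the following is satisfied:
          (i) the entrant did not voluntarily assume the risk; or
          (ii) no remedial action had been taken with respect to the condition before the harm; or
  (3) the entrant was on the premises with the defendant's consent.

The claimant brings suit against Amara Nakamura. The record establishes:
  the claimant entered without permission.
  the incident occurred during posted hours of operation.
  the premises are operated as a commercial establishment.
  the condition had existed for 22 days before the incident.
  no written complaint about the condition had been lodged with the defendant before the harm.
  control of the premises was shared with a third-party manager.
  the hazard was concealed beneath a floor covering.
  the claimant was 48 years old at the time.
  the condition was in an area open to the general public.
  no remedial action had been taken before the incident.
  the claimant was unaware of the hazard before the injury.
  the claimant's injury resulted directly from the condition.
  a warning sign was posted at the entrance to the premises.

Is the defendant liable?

Yes — liable.

(a) proximate cause — holds.
(A) not (exclusive control) — satisfied.
(B) public area — met.
(C) not (entrant a minor) — met.
(D) condition ≥5 days old — satisfied.
(E) commercial use — holds.
(i): T AND T AND T AND T AND T → true.
(A) no signage posted — not met.
(B) not open/obvious — met.
So (ii) is not satisfied (F AND T).
(b) = T OR F = true.
(1) = T AND T = true.
(a) not (during posted hours) — not satisfied.
(i) no assumed risk — met.
(ii) no remedial action — satisfied.
(b) = T OR T = true.
(2) = F AND T = false.
(3) consent to enter — not met.
Overall: T OR F OR F → true.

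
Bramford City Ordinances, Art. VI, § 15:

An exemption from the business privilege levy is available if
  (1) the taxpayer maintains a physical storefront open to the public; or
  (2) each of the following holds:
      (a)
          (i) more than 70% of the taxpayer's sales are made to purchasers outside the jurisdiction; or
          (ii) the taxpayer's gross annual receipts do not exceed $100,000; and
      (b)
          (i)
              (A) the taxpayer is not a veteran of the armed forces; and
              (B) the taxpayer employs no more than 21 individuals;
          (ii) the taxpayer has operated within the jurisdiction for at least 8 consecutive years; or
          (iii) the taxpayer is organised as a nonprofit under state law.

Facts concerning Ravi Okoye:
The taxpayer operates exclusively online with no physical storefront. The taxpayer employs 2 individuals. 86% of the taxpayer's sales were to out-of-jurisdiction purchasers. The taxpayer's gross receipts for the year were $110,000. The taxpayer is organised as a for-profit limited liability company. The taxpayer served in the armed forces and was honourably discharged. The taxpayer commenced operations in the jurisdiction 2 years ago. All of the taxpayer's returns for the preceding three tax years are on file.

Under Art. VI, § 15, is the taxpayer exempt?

No — not exempt.

(1) has storefront — not satisfied.
(i) >70% out-of-jur. sales — holds.
(ii) receipts ≤ $100,000 — not met.
(a) = T OR F = true.
(A) not (veteran) — not met.
(B) ≤ 21 employees — met.
(i) = F AND T = false.
(ii) ≥ 8 yrs in jurisdiction — not met.
(iii) nonprofit — fails.
(b) = F OR F OR F = false.
(2): T AND F → false.
Overall: F OR F → false.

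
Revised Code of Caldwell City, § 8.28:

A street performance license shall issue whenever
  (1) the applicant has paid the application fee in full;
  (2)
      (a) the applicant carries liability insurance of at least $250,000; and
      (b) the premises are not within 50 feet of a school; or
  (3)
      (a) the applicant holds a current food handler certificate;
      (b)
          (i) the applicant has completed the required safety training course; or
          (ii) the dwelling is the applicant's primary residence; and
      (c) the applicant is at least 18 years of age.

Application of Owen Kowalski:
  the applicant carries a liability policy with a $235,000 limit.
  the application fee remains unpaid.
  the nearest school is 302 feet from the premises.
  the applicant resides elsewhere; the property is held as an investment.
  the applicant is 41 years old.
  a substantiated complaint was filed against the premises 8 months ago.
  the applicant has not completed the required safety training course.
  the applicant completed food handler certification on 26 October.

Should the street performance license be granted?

(1) fee paid — not satisfied.
(a) insurance ≥ $250,000 — not met.
(b) ≥50 ft from school — met.
(2): F AND T → false.
(a) food handler cert. — holds.
(i) safety training — not met.
(ii) primary residence — fails.
So (b) is not satisfied (F OR F).
(c) age ≥ 18 — holds.
(3): T AND F AND T → false.
Overall = F OR F OR F = false.

No — denied.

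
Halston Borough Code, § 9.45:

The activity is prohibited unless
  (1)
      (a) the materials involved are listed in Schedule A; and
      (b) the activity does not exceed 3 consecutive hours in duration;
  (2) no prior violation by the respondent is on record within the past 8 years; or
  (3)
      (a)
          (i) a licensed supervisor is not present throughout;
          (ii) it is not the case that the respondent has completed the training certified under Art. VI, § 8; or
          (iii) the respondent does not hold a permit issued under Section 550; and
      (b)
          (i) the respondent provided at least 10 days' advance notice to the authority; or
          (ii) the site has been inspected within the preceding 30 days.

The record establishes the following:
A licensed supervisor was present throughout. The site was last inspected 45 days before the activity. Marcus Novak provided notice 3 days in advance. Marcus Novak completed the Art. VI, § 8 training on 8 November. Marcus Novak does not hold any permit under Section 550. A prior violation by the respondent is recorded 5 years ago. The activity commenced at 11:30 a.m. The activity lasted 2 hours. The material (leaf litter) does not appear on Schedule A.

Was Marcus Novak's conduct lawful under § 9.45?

No — unlawful.

(a) Schedule A material — not satisfied.
(b) ≤ 3 hrs duration — met.
So (1) is not satisfied (F AND T).
(2) no prior violation — fails.
(i) not (supervisor present) — fails.
(ii) not (training certified) — not met.
(iii) not (holds permit) — satisfied.
So (a) is satisfied (F OR F OR T).
(i) ≥10 days' notice — fails.
(ii) site inspected — fails.
(b) = F OR F = false.
So (3) is not satisfied (T AND F).
Overall: F OR F OR F → false.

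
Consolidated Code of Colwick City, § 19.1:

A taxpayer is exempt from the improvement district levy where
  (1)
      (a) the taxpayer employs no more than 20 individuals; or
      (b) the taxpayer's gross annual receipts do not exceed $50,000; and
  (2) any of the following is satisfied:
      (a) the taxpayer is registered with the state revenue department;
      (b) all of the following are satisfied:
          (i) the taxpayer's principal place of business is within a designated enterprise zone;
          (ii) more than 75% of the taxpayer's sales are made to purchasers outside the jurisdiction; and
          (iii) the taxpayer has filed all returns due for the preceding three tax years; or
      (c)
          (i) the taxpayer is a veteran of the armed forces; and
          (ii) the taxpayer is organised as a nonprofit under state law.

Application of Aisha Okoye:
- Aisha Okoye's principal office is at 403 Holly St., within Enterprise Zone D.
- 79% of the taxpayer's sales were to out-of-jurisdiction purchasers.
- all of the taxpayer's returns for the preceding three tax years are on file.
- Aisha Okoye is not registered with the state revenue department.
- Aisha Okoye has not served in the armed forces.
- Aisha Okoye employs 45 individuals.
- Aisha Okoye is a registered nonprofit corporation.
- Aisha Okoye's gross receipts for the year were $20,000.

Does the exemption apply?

(a) ≤ 20 employees — not satisfied.
(b) receipts ≤ $50,000 — satisfied.
So (1) is satisfied (F OR T).
(a) state-registered — not satisfied.
(i) in enterprise zone — met.
(ii) >75% out-of-jur. sales — satisfied.
(iii) returns current — satisfied.
(b): T AND T AND T → true.
(i) veteran — fails.
(ii) nonprofit — satisfied.
So (c) is not satisfied (F AND T).
(2) = F OR T OR F = true.
Overall = T AND T = true.

Yes — exempt.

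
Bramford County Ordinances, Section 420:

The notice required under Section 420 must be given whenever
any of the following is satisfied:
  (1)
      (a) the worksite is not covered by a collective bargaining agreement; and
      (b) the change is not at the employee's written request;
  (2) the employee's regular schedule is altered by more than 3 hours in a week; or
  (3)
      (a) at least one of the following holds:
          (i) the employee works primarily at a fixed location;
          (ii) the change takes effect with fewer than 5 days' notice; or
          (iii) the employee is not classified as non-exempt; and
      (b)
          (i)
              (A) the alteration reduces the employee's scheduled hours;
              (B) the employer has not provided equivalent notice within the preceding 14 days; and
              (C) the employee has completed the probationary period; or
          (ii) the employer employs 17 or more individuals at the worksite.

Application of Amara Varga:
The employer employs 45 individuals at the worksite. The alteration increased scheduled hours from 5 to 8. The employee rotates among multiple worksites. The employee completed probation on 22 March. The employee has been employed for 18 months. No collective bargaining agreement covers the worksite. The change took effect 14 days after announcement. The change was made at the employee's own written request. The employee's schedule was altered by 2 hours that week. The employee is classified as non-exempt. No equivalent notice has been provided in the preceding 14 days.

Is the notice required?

(a) no CBA — satisfied.
(b) not employee-requested — fails.
(1) = T AND F = false.
(2) schedule shift > 3h — fails.
(i) fixed location — fails.
(ii) < 5 days' notice — fails.
(iii) not (non-exempt) — not satisfied.
So (a) is not satisfied (F OR F OR F).
(A) hours reduced — not satisfied.
(B) no recent notice — satisfied.
(C) past probation — holds.
So (i) is not satisfied (F AND T AND T).
(ii) ≥ 17 at site — met.
(b) = F OR T = true.
(3) = F AND T = false.
Overall: F OR F OR F → false.

No — not required.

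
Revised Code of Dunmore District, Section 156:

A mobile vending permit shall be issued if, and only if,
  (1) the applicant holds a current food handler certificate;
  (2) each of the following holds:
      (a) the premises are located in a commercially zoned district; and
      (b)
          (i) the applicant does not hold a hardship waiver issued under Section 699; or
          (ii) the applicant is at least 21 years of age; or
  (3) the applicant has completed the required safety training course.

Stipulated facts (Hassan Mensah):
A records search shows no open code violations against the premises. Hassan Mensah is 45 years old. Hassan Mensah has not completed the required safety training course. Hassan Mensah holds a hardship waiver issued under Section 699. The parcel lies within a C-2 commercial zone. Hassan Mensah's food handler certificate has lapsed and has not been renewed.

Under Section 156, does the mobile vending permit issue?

(1) food handler cert. — not satisfied.
(a) commercially zoned — met.
(i) not (hardship waiver) — not satisfied.
(ii) age ≥ 21 — met.
(b) = F OR T = true.
So (2) is satisfied (T AND T).
(3) safety training — fails.
Overall = F OR T OR F = true.

Yes — granted.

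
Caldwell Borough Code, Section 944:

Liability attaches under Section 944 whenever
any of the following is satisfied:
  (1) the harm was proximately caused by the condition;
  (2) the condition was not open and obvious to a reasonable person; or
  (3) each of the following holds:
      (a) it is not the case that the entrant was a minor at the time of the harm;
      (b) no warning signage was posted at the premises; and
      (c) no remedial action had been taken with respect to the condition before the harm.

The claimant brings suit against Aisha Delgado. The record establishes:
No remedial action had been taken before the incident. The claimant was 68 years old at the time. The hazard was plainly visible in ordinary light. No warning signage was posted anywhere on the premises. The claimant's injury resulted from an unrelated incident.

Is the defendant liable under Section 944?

Yes — liable.

(1) proximate cause — not met.
(2) not open/obvious — fails.
(a) not (entrant a minor) — met.
(b) no signage posted — holds.
(c) no remedial action — met.
(3): T AND T AND T → true.
So Overall is satisfied (F OR F OR T).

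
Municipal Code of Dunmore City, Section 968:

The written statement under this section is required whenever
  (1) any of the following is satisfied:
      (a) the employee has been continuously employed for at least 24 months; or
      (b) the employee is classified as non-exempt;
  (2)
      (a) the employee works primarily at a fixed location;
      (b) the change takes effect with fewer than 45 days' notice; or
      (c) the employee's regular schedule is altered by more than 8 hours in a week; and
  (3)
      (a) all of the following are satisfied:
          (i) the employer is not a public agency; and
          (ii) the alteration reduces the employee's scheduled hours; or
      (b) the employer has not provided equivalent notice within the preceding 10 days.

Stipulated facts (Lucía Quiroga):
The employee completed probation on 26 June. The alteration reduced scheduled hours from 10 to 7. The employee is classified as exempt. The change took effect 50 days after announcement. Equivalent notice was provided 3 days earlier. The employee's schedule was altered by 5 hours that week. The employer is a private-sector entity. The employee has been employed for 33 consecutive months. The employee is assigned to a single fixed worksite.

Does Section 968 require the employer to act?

Yes — required.

(a) tenure ≥ 24 mo. — satisfied.
(b) non-exempt — fails.
(1) = T OR F = true.
(a) fixed location — holds.
(b) < 45 days' notice — fails.
(c) schedule shift > 8h — not satisfied.
So (2) is satisfied (T OR F OR F).
(i) not (public agency) — met.
(ii) hours reduced — holds.
So (a) is satisfied (T AND T).
(b) no recent notice — not satisfied.
So (3) is satisfied (T OR F).
So Overall is satisfied (T AND T AND T).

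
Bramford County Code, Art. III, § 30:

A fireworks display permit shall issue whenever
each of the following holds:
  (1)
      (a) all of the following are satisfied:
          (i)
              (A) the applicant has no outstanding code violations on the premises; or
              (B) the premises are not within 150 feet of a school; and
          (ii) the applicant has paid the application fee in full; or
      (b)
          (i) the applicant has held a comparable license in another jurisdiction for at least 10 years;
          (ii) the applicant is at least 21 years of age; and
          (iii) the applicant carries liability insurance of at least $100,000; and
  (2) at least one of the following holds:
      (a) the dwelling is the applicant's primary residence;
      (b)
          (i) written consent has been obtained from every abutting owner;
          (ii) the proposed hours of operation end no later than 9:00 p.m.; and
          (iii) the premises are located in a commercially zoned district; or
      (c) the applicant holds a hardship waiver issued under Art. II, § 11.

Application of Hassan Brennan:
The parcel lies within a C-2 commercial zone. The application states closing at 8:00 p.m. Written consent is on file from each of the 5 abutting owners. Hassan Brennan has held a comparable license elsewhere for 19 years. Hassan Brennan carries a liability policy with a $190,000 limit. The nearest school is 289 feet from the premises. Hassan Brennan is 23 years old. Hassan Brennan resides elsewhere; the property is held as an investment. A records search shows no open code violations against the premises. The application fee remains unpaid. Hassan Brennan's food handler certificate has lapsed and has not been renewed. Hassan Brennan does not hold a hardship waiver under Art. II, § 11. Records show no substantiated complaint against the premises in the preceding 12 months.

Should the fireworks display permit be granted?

Yes — granted.

(A) no code violations — holds.
(B) ≥150 ft from school — holds.
(i) = T OR T = true.
(ii) fee paid — not satisfied.
(a) = T AND F = false.
(i) prior license ≥ 10 yr — satisfied.
(ii) age ≥ 21 — holds.
(iii) insurance ≥ $100,000 — holds.
(b): T AND T AND T → true.
So (1) is satisfied (F OR T).
(a) primary residence — not satisfied.
(i) all abutters consent — holds.
(ii) closes by 9 p.m. — satisfied.
(iii) commercially zoned — met.
(b) = T AND T AND T = true.
(c) hardship waiver — fails.
(2) = F OR T OR F = true.
So Overall is satisfied (T AND T).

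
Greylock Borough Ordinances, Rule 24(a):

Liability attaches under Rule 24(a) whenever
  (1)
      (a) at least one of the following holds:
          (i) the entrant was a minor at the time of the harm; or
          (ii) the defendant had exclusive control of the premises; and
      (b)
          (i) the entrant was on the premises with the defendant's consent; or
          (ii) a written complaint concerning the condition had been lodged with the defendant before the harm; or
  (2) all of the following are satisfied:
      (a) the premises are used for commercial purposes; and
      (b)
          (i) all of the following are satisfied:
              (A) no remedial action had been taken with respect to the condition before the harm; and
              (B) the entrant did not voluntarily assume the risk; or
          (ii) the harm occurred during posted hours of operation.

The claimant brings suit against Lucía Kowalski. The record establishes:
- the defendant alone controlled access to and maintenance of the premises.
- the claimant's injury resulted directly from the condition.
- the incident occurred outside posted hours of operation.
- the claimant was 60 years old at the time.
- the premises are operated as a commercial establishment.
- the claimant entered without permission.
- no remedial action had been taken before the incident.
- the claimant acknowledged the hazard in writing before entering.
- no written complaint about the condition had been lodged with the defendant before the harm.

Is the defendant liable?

(i) entrant a minor — not met.
(ii) exclusive control — holds.
So (a) is satisfied (F OR T).
(i) consent to enter — not met.
(ii) complaint lodged — not met.
So (b) is not satisfied (F OR F).
So (1) is not satisfied (T AND F).
(a) commercial use — met.
(A) no remedial action — met.
(B) no assumed risk — not met.
(i) = T AND F = false.
(ii) during posted hours — fails.
(b): F OR F → false.
So (2) is not satisfied (T AND F).
Overall: F OR F → false.

No — not liable.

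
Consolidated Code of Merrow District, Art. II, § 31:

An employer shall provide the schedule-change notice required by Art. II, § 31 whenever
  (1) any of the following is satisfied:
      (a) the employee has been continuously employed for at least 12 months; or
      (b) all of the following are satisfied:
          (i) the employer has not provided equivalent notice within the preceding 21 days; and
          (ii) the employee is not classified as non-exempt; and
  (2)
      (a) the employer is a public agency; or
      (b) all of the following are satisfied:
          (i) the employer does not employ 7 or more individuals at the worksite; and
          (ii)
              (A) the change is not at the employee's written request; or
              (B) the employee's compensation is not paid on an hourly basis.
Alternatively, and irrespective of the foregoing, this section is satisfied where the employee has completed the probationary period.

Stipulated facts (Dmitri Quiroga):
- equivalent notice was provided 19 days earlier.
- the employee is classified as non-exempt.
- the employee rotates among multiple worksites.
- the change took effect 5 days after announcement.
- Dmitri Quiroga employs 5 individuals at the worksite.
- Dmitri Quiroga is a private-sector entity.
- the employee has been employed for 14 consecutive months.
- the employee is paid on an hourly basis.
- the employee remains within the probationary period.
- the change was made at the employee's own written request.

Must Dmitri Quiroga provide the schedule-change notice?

(a) tenure ≥ 12 mo. — holds.
(i) no recent notice — not satisfied.
(ii) not (non-exempt) — not satisfied.
(b): F AND F → false.
(1) = T OR F = true.
(a) public agency — not satisfied.
(i) not (≥ 7 at site) — satisfied.
(A) not employee-requested — not met.
(B) not (hourly-paid) — not satisfied.
So (ii) is not satisfied (F OR F).
(b): T AND F → false.
So (2) is not satisfied (F OR F).
Overall = T AND F = false.
Exception (past probation) — not satisfied.
Result: main false OR exception false → false.

No — not required.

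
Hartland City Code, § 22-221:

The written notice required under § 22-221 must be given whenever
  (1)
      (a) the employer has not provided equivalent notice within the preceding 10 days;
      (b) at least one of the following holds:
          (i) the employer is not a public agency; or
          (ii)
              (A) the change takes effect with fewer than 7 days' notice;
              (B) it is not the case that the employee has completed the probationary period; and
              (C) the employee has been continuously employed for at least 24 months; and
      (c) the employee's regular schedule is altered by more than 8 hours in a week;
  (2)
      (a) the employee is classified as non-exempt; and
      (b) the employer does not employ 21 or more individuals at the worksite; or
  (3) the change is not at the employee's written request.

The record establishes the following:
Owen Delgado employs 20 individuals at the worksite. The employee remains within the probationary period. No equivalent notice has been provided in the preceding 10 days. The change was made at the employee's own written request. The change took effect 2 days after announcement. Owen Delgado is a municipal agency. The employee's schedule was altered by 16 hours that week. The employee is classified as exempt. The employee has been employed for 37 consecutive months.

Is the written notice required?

(a) no recent notice — satisfied.
(i) not (public agency) — not satisfied.
(A) < 7 days' notice — holds.
(B) not (past probation) — met.
(C) tenure ≥ 24 mo. — holds.
(ii): T AND T AND T → true.
(b) = F OR T = true.
(c) schedule shift > 8h — holds.
(1): T AND T AND T → true.
(a) non-exempt — not met.
(b) not (≥ 21 at site) — holds.
(2): F AND T → false.
(3) not employee-requested — not satisfied.
Overall = T OR F OR F = true.

Yes — required.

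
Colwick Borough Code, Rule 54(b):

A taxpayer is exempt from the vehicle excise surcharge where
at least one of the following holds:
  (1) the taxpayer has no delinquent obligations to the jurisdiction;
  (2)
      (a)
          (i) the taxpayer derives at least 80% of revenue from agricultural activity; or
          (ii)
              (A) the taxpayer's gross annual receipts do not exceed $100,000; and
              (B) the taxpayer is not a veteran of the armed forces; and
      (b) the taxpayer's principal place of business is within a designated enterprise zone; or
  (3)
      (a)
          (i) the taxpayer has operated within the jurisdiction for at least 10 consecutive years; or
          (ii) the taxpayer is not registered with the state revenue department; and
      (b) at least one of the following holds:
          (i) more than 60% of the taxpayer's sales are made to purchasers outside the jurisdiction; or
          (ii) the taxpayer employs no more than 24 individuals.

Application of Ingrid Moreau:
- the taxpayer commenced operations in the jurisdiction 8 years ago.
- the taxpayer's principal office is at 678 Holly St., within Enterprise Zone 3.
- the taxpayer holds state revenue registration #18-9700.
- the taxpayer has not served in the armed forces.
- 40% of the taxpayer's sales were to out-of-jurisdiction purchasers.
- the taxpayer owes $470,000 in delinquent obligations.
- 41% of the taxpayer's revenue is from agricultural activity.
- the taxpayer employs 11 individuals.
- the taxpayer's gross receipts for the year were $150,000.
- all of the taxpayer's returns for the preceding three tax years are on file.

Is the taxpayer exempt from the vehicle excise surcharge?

No — not exempt.

(1) no delinquency — not met.
(i) ≥80% agricultural — not met.
(A) receipts ≤ $100,000 — not satisfied.
(B) not (veteran) — met.
So (ii) is not satisfied (F AND T).
(a) = F OR F = false.
(b) in enterprise zone — satisfied.
So (2) is not satisfied (F AND T).
(i) ≥ 10 yrs in jurisdiction — not met.
(ii) not (state-registered) — not met.
(a) = F OR F = false.
(i) >60% out-of-jur. sales — not met.
(ii) ≤ 24 employees — holds.
So (b) is satisfied (F OR T).
(3): F AND T → false.
Overall: F OR F OR F → false.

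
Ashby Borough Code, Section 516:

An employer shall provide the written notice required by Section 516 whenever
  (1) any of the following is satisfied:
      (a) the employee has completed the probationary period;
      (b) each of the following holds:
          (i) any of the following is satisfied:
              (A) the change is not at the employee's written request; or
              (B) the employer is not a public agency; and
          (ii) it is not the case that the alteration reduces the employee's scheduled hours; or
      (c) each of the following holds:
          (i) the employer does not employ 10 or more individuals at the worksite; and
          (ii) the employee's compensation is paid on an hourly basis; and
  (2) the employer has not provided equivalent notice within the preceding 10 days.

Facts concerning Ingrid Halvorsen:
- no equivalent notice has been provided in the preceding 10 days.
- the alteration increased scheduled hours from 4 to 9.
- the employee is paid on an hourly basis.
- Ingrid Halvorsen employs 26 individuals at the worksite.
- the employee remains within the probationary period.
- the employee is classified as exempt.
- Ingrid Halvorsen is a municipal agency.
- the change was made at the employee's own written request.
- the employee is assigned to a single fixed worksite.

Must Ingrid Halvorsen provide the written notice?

(a) past probation — not satisfied.
(A) not employee-requested — not met.
(B) not (public agency) — not satisfied.
(i): F OR F → false.
(ii) not (hours reduced) — satisfied.
(b): F AND T → false.
(i) not (≥ 10 at site) — not satisfied.
(ii) hourly-paid — holds.
(c): F AND T → false.
(1): F OR F OR F → false.
(2) no recent notice — met.
Overall = F AND T = false.

No — not required.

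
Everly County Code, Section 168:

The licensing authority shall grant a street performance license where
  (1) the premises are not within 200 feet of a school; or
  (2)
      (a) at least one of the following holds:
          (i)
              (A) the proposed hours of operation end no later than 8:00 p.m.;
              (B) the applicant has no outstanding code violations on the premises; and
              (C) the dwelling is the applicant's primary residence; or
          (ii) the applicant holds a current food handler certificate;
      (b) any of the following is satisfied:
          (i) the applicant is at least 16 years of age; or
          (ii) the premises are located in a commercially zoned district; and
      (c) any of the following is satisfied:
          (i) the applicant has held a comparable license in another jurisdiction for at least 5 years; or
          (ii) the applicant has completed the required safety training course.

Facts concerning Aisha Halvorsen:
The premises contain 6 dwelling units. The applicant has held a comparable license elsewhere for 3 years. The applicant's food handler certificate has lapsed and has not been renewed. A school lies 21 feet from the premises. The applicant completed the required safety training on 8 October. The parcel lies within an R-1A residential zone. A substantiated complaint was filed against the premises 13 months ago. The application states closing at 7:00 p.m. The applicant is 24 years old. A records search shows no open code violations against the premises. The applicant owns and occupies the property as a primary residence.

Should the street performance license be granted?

(1) ≥200 ft from school — not satisfied.
(A) closes by 8 p.m. — holds.
(B) no code violations — holds.
(C) primary residence — holds.
So (i) is satisfied (T AND T AND T).
(ii) food handler cert. — not satisfied.
(a): T OR F → true.
(i) age ≥ 16 — holds.
(ii) commercially zoned — fails.
So (b) is satisfied (T OR F).
(i) prior license ≥ 5 yr — not met.
(ii) safety training — satisfied.
So (c) is satisfied (F OR T).
(2) = T AND T AND T = true.
Overall = F OR T = true.

Yes — granted.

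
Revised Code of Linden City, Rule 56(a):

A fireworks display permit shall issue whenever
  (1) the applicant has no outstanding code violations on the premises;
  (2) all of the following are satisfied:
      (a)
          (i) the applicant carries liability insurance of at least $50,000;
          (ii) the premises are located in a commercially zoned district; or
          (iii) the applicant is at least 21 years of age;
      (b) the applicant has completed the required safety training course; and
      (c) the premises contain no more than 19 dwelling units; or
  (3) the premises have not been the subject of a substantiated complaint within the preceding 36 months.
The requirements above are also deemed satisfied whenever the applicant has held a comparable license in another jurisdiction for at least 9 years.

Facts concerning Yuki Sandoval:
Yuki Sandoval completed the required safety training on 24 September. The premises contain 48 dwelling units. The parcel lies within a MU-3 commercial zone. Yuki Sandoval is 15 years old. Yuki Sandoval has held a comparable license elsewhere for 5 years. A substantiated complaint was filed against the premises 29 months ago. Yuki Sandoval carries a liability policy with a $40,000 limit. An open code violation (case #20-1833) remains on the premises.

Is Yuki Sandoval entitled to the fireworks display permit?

No — denied.

(1) no code violations — not met.
(i) insurance ≥ $50,000 — not met.
(ii) commercially zoned — met.
(iii) age ≥ 21 — not met.
So (a) is satisfied (F OR T OR F).
(b) safety training — satisfied.
(c) ≤ 19 units — not met.
(2): T AND T AND F → false.
(3) no complaint in 36 mo. — not satisfied.
So Overall is not satisfied (F OR F OR F).
Exception (prior license ≥ 9 yr) — not satisfied.
Result: main false OR exception false → false.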